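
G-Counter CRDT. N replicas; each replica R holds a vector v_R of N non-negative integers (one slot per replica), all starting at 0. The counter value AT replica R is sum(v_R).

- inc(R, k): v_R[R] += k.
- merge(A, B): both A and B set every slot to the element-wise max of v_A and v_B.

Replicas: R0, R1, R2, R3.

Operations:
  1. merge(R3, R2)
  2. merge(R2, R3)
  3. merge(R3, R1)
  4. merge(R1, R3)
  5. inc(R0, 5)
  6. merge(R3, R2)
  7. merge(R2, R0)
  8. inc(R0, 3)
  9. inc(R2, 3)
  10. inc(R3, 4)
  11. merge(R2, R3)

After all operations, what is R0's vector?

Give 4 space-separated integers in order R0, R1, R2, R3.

Answer: 8 0 0 0

Derivation:
Op 1: merge R3<->R2 -> R3=(0,0,0,0) R2=(0,0,0,0)
Op 2: merge R2<->R3 -> R2=(0,0,0,0) R3=(0,0,0,0)
Op 3: merge R3<->R1 -> R3=(0,0,0,0) R1=(0,0,0,0)
Op 4: merge R1<->R3 -> R1=(0,0,0,0) R3=(0,0,0,0)
Op 5: inc R0 by 5 -> R0=(5,0,0,0) value=5
Op 6: merge R3<->R2 -> R3=(0,0,0,0) R2=(0,0,0,0)
Op 7: merge R2<->R0 -> R2=(5,0,0,0) R0=(5,0,0,0)
Op 8: inc R0 by 3 -> R0=(8,0,0,0) value=8
Op 9: inc R2 by 3 -> R2=(5,0,3,0) value=8
Op 10: inc R3 by 4 -> R3=(0,0,0,4) value=4
Op 11: merge R2<->R3 -> R2=(5,0,3,4) R3=(5,0,3,4)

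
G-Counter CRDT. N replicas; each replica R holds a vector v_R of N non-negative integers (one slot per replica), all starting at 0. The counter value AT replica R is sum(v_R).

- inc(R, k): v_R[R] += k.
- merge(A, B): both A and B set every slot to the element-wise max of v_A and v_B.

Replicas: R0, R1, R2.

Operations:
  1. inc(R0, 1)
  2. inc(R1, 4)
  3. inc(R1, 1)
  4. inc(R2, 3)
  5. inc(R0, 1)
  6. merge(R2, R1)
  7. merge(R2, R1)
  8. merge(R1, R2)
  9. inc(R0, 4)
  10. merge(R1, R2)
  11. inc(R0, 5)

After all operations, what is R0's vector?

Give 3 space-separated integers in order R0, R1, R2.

Answer: 11 0 0

Derivation:
Op 1: inc R0 by 1 -> R0=(1,0,0) value=1
Op 2: inc R1 by 4 -> R1=(0,4,0) value=4
Op 3: inc R1 by 1 -> R1=(0,5,0) value=5
Op 4: inc R2 by 3 -> R2=(0,0,3) value=3
Op 5: inc R0 by 1 -> R0=(2,0,0) value=2
Op 6: merge R2<->R1 -> R2=(0,5,3) R1=(0,5,3)
Op 7: merge R2<->R1 -> R2=(0,5,3) R1=(0,5,3)
Op 8: merge R1<->R2 -> R1=(0,5,3) R2=(0,5,3)
Op 9: inc R0 by 4 -> R0=(6,0,0) value=6
Op 10: merge R1<->R2 -> R1=(0,5,3) R2=(0,5,3)
Op 11: inc R0 by 5 -> R0=(11,0,0) value=11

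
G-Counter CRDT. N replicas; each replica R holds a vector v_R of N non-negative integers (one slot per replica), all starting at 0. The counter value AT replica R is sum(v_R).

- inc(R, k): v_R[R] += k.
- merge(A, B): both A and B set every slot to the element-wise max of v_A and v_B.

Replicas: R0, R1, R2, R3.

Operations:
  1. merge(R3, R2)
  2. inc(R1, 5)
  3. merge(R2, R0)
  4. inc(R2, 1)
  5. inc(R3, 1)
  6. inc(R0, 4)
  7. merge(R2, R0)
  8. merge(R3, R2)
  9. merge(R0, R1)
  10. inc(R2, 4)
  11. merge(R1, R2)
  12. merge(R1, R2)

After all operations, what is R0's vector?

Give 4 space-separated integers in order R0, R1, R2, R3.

Op 1: merge R3<->R2 -> R3=(0,0,0,0) R2=(0,0,0,0)
Op 2: inc R1 by 5 -> R1=(0,5,0,0) value=5
Op 3: merge R2<->R0 -> R2=(0,0,0,0) R0=(0,0,0,0)
Op 4: inc R2 by 1 -> R2=(0,0,1,0) value=1
Op 5: inc R3 by 1 -> R3=(0,0,0,1) value=1
Op 6: inc R0 by 4 -> R0=(4,0,0,0) value=4
Op 7: merge R2<->R0 -> R2=(4,0,1,0) R0=(4,0,1,0)
Op 8: merge R3<->R2 -> R3=(4,0,1,1) R2=(4,0,1,1)
Op 9: merge R0<->R1 -> R0=(4,5,1,0) R1=(4,5,1,0)
Op 10: inc R2 by 4 -> R2=(4,0,5,1) value=10
Op 11: merge R1<->R2 -> R1=(4,5,5,1) R2=(4,5,5,1)
Op 12: merge R1<->R2 -> R1=(4,5,5,1) R2=(4,5,5,1)

Answer: 4 5 1 0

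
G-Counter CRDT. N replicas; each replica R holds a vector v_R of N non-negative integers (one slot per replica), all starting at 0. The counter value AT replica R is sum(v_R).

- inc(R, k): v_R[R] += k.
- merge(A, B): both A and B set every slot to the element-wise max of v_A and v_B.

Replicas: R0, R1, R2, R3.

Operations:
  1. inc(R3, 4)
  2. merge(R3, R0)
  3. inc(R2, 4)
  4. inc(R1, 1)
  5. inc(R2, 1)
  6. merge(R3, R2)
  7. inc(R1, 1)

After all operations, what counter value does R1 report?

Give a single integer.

Op 1: inc R3 by 4 -> R3=(0,0,0,4) value=4
Op 2: merge R3<->R0 -> R3=(0,0,0,4) R0=(0,0,0,4)
Op 3: inc R2 by 4 -> R2=(0,0,4,0) value=4
Op 4: inc R1 by 1 -> R1=(0,1,0,0) value=1
Op 5: inc R2 by 1 -> R2=(0,0,5,0) value=5
Op 6: merge R3<->R2 -> R3=(0,0,5,4) R2=(0,0,5,4)
Op 7: inc R1 by 1 -> R1=(0,2,0,0) value=2

Answer: 2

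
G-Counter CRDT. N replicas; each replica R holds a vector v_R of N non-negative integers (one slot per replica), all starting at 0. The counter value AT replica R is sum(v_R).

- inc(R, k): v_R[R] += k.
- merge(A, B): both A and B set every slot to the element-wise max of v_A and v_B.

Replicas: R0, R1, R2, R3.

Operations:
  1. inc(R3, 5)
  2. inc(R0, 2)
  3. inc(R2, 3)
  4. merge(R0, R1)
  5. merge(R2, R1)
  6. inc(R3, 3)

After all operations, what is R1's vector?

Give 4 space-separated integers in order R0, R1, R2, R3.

Op 1: inc R3 by 5 -> R3=(0,0,0,5) value=5
Op 2: inc R0 by 2 -> R0=(2,0,0,0) value=2
Op 3: inc R2 by 3 -> R2=(0,0,3,0) value=3
Op 4: merge R0<->R1 -> R0=(2,0,0,0) R1=(2,0,0,0)
Op 5: merge R2<->R1 -> R2=(2,0,3,0) R1=(2,0,3,0)
Op 6: inc R3 by 3 -> R3=(0,0,0,8) value=8

Answer: 2 0 3 0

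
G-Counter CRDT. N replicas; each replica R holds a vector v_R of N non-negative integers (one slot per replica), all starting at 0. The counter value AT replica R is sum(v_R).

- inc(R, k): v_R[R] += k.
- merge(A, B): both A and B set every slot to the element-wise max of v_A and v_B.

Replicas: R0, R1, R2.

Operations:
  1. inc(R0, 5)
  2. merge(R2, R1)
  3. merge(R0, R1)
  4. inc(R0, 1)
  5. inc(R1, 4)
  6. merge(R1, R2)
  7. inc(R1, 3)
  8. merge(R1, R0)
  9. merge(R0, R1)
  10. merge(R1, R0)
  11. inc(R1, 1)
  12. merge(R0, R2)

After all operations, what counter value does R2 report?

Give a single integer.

Answer: 13

Derivation:
Op 1: inc R0 by 5 -> R0=(5,0,0) value=5
Op 2: merge R2<->R1 -> R2=(0,0,0) R1=(0,0,0)
Op 3: merge R0<->R1 -> R0=(5,0,0) R1=(5,0,0)
Op 4: inc R0 by 1 -> R0=(6,0,0) value=6
Op 5: inc R1 by 4 -> R1=(5,4,0) value=9
Op 6: merge R1<->R2 -> R1=(5,4,0) R2=(5,4,0)
Op 7: inc R1 by 3 -> R1=(5,7,0) value=12
Op 8: merge R1<->R0 -> R1=(6,7,0) R0=(6,7,0)
Op 9: merge R0<->R1 -> R0=(6,7,0) R1=(6,7,0)
Op 10: merge R1<->R0 -> R1=(6,7,0) R0=(6,7,0)
Op 11: inc R1 by 1 -> R1=(6,8,0) value=14
Op 12: merge R0<->R2 -> R0=(6,7,0) R2=(6,7,0)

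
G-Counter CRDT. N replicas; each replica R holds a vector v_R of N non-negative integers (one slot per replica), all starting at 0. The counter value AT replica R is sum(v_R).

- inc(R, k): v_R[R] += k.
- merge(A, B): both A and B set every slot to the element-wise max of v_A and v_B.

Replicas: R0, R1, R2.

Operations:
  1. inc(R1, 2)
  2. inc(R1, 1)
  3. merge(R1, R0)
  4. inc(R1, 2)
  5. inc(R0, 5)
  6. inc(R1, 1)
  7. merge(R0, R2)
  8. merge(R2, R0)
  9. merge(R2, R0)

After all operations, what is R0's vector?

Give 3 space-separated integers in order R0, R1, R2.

Op 1: inc R1 by 2 -> R1=(0,2,0) value=2
Op 2: inc R1 by 1 -> R1=(0,3,0) value=3
Op 3: merge R1<->R0 -> R1=(0,3,0) R0=(0,3,0)
Op 4: inc R1 by 2 -> R1=(0,5,0) value=5
Op 5: inc R0 by 5 -> R0=(5,3,0) value=8
Op 6: inc R1 by 1 -> R1=(0,6,0) value=6
Op 7: merge R0<->R2 -> R0=(5,3,0) R2=(5,3,0)
Op 8: merge R2<->R0 -> R2=(5,3,0) R0=(5,3,0)
Op 9: merge R2<->R0 -> R2=(5,3,0) R0=(5,3,0)

Answer: 5 3 0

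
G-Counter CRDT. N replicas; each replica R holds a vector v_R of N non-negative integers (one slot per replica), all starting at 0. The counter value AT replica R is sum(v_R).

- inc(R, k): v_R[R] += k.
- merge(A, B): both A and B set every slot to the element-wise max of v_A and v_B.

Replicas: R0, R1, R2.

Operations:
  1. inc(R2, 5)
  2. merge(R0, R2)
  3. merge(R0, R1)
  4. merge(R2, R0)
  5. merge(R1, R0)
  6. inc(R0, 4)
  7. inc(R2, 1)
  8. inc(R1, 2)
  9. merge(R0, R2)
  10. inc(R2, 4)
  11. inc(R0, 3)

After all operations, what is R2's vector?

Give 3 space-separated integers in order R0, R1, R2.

Op 1: inc R2 by 5 -> R2=(0,0,5) value=5
Op 2: merge R0<->R2 -> R0=(0,0,5) R2=(0,0,5)
Op 3: merge R0<->R1 -> R0=(0,0,5) R1=(0,0,5)
Op 4: merge R2<->R0 -> R2=(0,0,5) R0=(0,0,5)
Op 5: merge R1<->R0 -> R1=(0,0,5) R0=(0,0,5)
Op 6: inc R0 by 4 -> R0=(4,0,5) value=9
Op 7: inc R2 by 1 -> R2=(0,0,6) value=6
Op 8: inc R1 by 2 -> R1=(0,2,5) value=7
Op 9: merge R0<->R2 -> R0=(4,0,6) R2=(4,0,6)
Op 10: inc R2 by 4 -> R2=(4,0,10) value=14
Op 11: inc R0 by 3 -> R0=(7,0,6) value=13

Answer: 4 0 10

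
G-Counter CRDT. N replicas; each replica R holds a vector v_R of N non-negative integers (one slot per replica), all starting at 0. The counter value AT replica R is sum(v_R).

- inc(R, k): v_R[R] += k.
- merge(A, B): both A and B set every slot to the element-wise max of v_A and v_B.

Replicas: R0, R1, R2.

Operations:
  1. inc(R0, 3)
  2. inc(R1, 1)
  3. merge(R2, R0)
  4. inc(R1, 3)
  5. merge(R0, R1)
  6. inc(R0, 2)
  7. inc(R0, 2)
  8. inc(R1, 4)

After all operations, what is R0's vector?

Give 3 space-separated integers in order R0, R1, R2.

Op 1: inc R0 by 3 -> R0=(3,0,0) value=3
Op 2: inc R1 by 1 -> R1=(0,1,0) value=1
Op 3: merge R2<->R0 -> R2=(3,0,0) R0=(3,0,0)
Op 4: inc R1 by 3 -> R1=(0,4,0) value=4
Op 5: merge R0<->R1 -> R0=(3,4,0) R1=(3,4,0)
Op 6: inc R0 by 2 -> R0=(5,4,0) value=9
Op 7: inc R0 by 2 -> R0=(7,4,0) value=11
Op 8: inc R1 by 4 -> R1=(3,8,0) value=11

Answer: 7 4 0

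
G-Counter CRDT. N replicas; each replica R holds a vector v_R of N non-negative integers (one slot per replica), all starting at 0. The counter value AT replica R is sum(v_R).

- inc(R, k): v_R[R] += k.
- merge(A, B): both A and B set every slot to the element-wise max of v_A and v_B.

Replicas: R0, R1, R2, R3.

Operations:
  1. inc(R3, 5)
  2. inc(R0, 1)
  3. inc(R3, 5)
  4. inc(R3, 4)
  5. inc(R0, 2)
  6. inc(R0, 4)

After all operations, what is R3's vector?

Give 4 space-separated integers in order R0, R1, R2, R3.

Op 1: inc R3 by 5 -> R3=(0,0,0,5) value=5
Op 2: inc R0 by 1 -> R0=(1,0,0,0) value=1
Op 3: inc R3 by 5 -> R3=(0,0,0,10) value=10
Op 4: inc R3 by 4 -> R3=(0,0,0,14) value=14
Op 5: inc R0 by 2 -> R0=(3,0,0,0) value=3
Op 6: inc R0 by 4 -> R0=(7,0,0,0) value=7

Answer: 0 0 0 14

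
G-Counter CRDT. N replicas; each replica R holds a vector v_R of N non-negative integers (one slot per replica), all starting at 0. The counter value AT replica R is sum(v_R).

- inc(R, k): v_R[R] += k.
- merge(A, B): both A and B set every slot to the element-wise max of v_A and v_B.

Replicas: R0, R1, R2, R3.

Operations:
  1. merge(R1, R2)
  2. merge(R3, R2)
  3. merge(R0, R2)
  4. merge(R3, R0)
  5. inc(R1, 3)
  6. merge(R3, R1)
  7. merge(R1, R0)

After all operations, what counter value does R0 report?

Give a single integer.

Answer: 3

Derivation:
Op 1: merge R1<->R2 -> R1=(0,0,0,0) R2=(0,0,0,0)
Op 2: merge R3<->R2 -> R3=(0,0,0,0) R2=(0,0,0,0)
Op 3: merge R0<->R2 -> R0=(0,0,0,0) R2=(0,0,0,0)
Op 4: merge R3<->R0 -> R3=(0,0,0,0) R0=(0,0,0,0)
Op 5: inc R1 by 3 -> R1=(0,3,0,0) value=3
Op 6: merge R3<->R1 -> R3=(0,3,0,0) R1=(0,3,0,0)
Op 7: merge R1<->R0 -> R1=(0,3,0,0) R0=(0,3,0,0)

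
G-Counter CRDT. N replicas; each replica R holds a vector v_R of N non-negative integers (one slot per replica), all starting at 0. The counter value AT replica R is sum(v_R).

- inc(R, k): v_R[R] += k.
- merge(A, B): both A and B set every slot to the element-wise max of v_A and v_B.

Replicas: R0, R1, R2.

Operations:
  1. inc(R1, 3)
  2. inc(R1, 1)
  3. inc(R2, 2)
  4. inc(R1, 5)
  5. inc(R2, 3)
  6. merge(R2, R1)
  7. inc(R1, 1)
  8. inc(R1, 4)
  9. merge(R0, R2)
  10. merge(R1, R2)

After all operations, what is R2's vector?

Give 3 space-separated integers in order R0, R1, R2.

Op 1: inc R1 by 3 -> R1=(0,3,0) value=3
Op 2: inc R1 by 1 -> R1=(0,4,0) value=4
Op 3: inc R2 by 2 -> R2=(0,0,2) value=2
Op 4: inc R1 by 5 -> R1=(0,9,0) value=9
Op 5: inc R2 by 3 -> R2=(0,0,5) value=5
Op 6: merge R2<->R1 -> R2=(0,9,5) R1=(0,9,5)
Op 7: inc R1 by 1 -> R1=(0,10,5) value=15
Op 8: inc R1 by 4 -> R1=(0,14,5) value=19
Op 9: merge R0<->R2 -> R0=(0,9,5) R2=(0,9,5)
Op 10: merge R1<->R2 -> R1=(0,14,5) R2=(0,14,5)

Answer: 0 14 5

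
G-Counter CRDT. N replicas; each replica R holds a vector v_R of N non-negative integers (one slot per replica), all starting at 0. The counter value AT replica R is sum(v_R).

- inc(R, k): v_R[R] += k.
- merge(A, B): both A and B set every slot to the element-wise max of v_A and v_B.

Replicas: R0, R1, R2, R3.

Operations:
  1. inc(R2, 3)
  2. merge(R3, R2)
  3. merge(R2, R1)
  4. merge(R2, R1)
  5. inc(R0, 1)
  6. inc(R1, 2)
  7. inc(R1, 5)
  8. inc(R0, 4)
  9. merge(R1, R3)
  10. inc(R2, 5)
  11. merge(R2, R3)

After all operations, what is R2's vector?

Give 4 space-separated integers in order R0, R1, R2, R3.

Op 1: inc R2 by 3 -> R2=(0,0,3,0) value=3
Op 2: merge R3<->R2 -> R3=(0,0,3,0) R2=(0,0,3,0)
Op 3: merge R2<->R1 -> R2=(0,0,3,0) R1=(0,0,3,0)
Op 4: merge R2<->R1 -> R2=(0,0,3,0) R1=(0,0,3,0)
Op 5: inc R0 by 1 -> R0=(1,0,0,0) value=1
Op 6: inc R1 by 2 -> R1=(0,2,3,0) value=5
Op 7: inc R1 by 5 -> R1=(0,7,3,0) value=10
Op 8: inc R0 by 4 -> R0=(5,0,0,0) value=5
Op 9: merge R1<->R3 -> R1=(0,7,3,0) R3=(0,7,3,0)
Op 10: inc R2 by 5 -> R2=(0,0,8,0) value=8
Op 11: merge R2<->R3 -> R2=(0,7,8,0) R3=(0,7,8,0)

Answer: 0 7 8 0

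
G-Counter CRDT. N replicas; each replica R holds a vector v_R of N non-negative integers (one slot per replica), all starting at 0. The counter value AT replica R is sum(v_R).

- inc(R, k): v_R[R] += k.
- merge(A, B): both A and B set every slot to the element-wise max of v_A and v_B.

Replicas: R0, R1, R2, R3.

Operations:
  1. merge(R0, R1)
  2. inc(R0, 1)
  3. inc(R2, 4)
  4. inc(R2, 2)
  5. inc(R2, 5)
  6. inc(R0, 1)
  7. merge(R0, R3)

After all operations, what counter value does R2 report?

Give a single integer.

Op 1: merge R0<->R1 -> R0=(0,0,0,0) R1=(0,0,0,0)
Op 2: inc R0 by 1 -> R0=(1,0,0,0) value=1
Op 3: inc R2 by 4 -> R2=(0,0,4,0) value=4
Op 4: inc R2 by 2 -> R2=(0,0,6,0) value=6
Op 5: inc R2 by 5 -> R2=(0,0,11,0) value=11
Op 6: inc R0 by 1 -> R0=(2,0,0,0) value=2
Op 7: merge R0<->R3 -> R0=(2,0,0,0) R3=(2,0,0,0)

Answer: 11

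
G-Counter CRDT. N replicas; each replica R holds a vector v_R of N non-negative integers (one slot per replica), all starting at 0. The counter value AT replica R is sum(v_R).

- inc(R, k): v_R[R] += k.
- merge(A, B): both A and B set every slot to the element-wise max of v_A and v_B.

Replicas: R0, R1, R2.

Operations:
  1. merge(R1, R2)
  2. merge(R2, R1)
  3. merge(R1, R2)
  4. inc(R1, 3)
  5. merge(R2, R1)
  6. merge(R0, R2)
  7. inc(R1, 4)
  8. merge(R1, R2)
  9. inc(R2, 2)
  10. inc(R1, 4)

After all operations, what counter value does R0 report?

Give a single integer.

Op 1: merge R1<->R2 -> R1=(0,0,0) R2=(0,0,0)
Op 2: merge R2<->R1 -> R2=(0,0,0) R1=(0,0,0)
Op 3: merge R1<->R2 -> R1=(0,0,0) R2=(0,0,0)
Op 4: inc R1 by 3 -> R1=(0,3,0) value=3
Op 5: merge R2<->R1 -> R2=(0,3,0) R1=(0,3,0)
Op 6: merge R0<->R2 -> R0=(0,3,0) R2=(0,3,0)
Op 7: inc R1 by 4 -> R1=(0,7,0) value=7
Op 8: merge R1<->R2 -> R1=(0,7,0) R2=(0,7,0)
Op 9: inc R2 by 2 -> R2=(0,7,2) value=9
Op 10: inc R1 by 4 -> R1=(0,11,0) value=11

Answer: 3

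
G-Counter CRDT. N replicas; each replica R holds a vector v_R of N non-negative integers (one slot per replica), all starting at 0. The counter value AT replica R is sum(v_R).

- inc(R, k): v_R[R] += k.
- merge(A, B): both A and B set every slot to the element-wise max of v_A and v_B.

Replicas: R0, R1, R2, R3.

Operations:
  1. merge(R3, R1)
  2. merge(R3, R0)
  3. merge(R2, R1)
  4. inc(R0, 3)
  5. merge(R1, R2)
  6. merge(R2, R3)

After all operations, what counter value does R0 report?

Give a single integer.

Op 1: merge R3<->R1 -> R3=(0,0,0,0) R1=(0,0,0,0)
Op 2: merge R3<->R0 -> R3=(0,0,0,0) R0=(0,0,0,0)
Op 3: merge R2<->R1 -> R2=(0,0,0,0) R1=(0,0,0,0)
Op 4: inc R0 by 3 -> R0=(3,0,0,0) value=3
Op 5: merge R1<->R2 -> R1=(0,0,0,0) R2=(0,0,0,0)
Op 6: merge R2<->R3 -> R2=(0,0,0,0) R3=(0,0,0,0)

Answer: 3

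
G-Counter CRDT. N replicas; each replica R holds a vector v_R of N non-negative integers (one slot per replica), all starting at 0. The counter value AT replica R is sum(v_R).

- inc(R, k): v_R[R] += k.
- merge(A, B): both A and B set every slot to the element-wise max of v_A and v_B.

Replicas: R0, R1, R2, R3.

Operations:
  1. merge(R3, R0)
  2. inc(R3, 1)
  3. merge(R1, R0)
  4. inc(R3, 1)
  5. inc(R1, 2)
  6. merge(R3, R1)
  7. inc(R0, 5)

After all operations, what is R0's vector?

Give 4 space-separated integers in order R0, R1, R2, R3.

Answer: 5 0 0 0

Derivation:
Op 1: merge R3<->R0 -> R3=(0,0,0,0) R0=(0,0,0,0)
Op 2: inc R3 by 1 -> R3=(0,0,0,1) value=1
Op 3: merge R1<->R0 -> R1=(0,0,0,0) R0=(0,0,0,0)
Op 4: inc R3 by 1 -> R3=(0,0,0,2) value=2
Op 5: inc R1 by 2 -> R1=(0,2,0,0) value=2
Op 6: merge R3<->R1 -> R3=(0,2,0,2) R1=(0,2,0,2)
Op 7: inc R0 by 5 -> R0=(5,0,0,0) value=5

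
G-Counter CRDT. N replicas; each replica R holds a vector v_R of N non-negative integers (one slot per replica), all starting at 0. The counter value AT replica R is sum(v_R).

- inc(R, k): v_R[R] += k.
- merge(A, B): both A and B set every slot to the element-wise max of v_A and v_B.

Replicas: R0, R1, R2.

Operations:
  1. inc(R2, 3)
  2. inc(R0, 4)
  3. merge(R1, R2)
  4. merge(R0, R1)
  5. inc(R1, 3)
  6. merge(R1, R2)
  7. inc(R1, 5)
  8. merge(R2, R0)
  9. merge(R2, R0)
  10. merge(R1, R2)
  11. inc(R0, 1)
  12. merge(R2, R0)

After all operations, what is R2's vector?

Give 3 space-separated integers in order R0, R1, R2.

Answer: 5 8 3

Derivation:
Op 1: inc R2 by 3 -> R2=(0,0,3) value=3
Op 2: inc R0 by 4 -> R0=(4,0,0) value=4
Op 3: merge R1<->R2 -> R1=(0,0,3) R2=(0,0,3)
Op 4: merge R0<->R1 -> R0=(4,0,3) R1=(4,0,3)
Op 5: inc R1 by 3 -> R1=(4,3,3) value=10
Op 6: merge R1<->R2 -> R1=(4,3,3) R2=(4,3,3)
Op 7: inc R1 by 5 -> R1=(4,8,3) value=15
Op 8: merge R2<->R0 -> R2=(4,3,3) R0=(4,3,3)
Op 9: merge R2<->R0 -> R2=(4,3,3) R0=(4,3,3)
Op 10: merge R1<->R2 -> R1=(4,8,3) R2=(4,8,3)
Op 11: inc R0 by 1 -> R0=(5,3,3) value=11
Op 12: merge R2<->R0 -> R2=(5,8,3) R0=(5,8,3)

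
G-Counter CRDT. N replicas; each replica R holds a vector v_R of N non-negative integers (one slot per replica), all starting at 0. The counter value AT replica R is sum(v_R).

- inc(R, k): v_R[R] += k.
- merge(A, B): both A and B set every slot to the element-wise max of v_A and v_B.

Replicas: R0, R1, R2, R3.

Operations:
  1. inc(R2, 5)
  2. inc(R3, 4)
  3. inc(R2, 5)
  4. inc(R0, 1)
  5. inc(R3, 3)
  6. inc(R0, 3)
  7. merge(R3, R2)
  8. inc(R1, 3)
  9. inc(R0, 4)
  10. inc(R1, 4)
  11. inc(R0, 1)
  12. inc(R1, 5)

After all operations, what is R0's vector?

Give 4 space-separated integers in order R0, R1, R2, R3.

Answer: 9 0 0 0

Derivation:
Op 1: inc R2 by 5 -> R2=(0,0,5,0) value=5
Op 2: inc R3 by 4 -> R3=(0,0,0,4) value=4
Op 3: inc R2 by 5 -> R2=(0,0,10,0) value=10
Op 4: inc R0 by 1 -> R0=(1,0,0,0) value=1
Op 5: inc R3 by 3 -> R3=(0,0,0,7) value=7
Op 6: inc R0 by 3 -> R0=(4,0,0,0) value=4
Op 7: merge R3<->R2 -> R3=(0,0,10,7) R2=(0,0,10,7)
Op 8: inc R1 by 3 -> R1=(0,3,0,0) value=3
Op 9: inc R0 by 4 -> R0=(8,0,0,0) value=8
Op 10: inc R1 by 4 -> R1=(0,7,0,0) value=7
Op 11: inc R0 by 1 -> R0=(9,0,0,0) value=9
Op 12: inc R1 by 5 -> R1=(0,12,0,0) value=12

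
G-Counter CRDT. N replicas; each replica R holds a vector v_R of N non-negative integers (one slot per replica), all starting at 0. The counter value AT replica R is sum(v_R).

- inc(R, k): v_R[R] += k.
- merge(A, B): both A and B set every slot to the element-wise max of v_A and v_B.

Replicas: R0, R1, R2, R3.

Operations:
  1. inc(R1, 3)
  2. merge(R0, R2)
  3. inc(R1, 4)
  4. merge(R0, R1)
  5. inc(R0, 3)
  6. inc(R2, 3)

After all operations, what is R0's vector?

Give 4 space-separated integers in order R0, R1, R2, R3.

Op 1: inc R1 by 3 -> R1=(0,3,0,0) value=3
Op 2: merge R0<->R2 -> R0=(0,0,0,0) R2=(0,0,0,0)
Op 3: inc R1 by 4 -> R1=(0,7,0,0) value=7
Op 4: merge R0<->R1 -> R0=(0,7,0,0) R1=(0,7,0,0)
Op 5: inc R0 by 3 -> R0=(3,7,0,0) value=10
Op 6: inc R2 by 3 -> R2=(0,0,3,0) value=3

Answer: 3 7 0 0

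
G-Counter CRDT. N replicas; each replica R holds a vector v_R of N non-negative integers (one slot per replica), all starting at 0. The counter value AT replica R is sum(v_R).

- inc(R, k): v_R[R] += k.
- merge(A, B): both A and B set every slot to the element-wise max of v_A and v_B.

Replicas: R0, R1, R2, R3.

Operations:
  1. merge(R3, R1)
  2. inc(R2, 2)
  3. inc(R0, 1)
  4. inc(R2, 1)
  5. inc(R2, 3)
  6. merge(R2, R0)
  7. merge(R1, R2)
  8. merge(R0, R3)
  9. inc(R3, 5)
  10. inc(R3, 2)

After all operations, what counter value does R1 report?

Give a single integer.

Op 1: merge R3<->R1 -> R3=(0,0,0,0) R1=(0,0,0,0)
Op 2: inc R2 by 2 -> R2=(0,0,2,0) value=2
Op 3: inc R0 by 1 -> R0=(1,0,0,0) value=1
Op 4: inc R2 by 1 -> R2=(0,0,3,0) value=3
Op 5: inc R2 by 3 -> R2=(0,0,6,0) value=6
Op 6: merge R2<->R0 -> R2=(1,0,6,0) R0=(1,0,6,0)
Op 7: merge R1<->R2 -> R1=(1,0,6,0) R2=(1,0,6,0)
Op 8: merge R0<->R3 -> R0=(1,0,6,0) R3=(1,0,6,0)
Op 9: inc R3 by 5 -> R3=(1,0,6,5) value=12
Op 10: inc R3 by 2 -> R3=(1,0,6,7) value=14

Answer: 7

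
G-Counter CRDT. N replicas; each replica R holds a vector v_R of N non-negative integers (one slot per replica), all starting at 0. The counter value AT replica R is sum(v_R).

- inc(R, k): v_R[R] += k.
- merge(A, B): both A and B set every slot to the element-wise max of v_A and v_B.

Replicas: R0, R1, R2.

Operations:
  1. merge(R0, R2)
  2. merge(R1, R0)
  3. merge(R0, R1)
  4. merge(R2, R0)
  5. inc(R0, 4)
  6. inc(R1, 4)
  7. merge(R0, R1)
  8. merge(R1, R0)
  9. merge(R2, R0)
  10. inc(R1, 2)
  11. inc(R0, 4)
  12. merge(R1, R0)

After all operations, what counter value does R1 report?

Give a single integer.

Op 1: merge R0<->R2 -> R0=(0,0,0) R2=(0,0,0)
Op 2: merge R1<->R0 -> R1=(0,0,0) R0=(0,0,0)
Op 3: merge R0<->R1 -> R0=(0,0,0) R1=(0,0,0)
Op 4: merge R2<->R0 -> R2=(0,0,0) R0=(0,0,0)
Op 5: inc R0 by 4 -> R0=(4,0,0) value=4
Op 6: inc R1 by 4 -> R1=(0,4,0) value=4
Op 7: merge R0<->R1 -> R0=(4,4,0) R1=(4,4,0)
Op 8: merge R1<->R0 -> R1=(4,4,0) R0=(4,4,0)
Op 9: merge R2<->R0 -> R2=(4,4,0) R0=(4,4,0)
Op 10: inc R1 by 2 -> R1=(4,6,0) value=10
Op 11: inc R0 by 4 -> R0=(8,4,0) value=12
Op 12: merge R1<->R0 -> R1=(8,6,0) R0=(8,6,0)

Answer: 14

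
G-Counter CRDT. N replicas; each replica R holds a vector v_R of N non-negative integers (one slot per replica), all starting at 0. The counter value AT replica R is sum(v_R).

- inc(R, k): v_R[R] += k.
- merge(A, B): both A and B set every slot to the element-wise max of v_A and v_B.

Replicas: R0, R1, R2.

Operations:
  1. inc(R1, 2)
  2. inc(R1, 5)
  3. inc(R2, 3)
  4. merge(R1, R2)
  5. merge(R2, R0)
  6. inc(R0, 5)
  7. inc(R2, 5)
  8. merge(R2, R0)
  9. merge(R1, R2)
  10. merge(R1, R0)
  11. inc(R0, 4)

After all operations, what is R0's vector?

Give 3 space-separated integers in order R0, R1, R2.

Op 1: inc R1 by 2 -> R1=(0,2,0) value=2
Op 2: inc R1 by 5 -> R1=(0,7,0) value=7
Op 3: inc R2 by 3 -> R2=(0,0,3) value=3
Op 4: merge R1<->R2 -> R1=(0,7,3) R2=(0,7,3)
Op 5: merge R2<->R0 -> R2=(0,7,3) R0=(0,7,3)
Op 6: inc R0 by 5 -> R0=(5,7,3) value=15
Op 7: inc R2 by 5 -> R2=(0,7,8) value=15
Op 8: merge R2<->R0 -> R2=(5,7,8) R0=(5,7,8)
Op 9: merge R1<->R2 -> R1=(5,7,8) R2=(5,7,8)
Op 10: merge R1<->R0 -> R1=(5,7,8) R0=(5,7,8)
Op 11: inc R0 by 4 -> R0=(9,7,8) value=24

Answer: 9 7 8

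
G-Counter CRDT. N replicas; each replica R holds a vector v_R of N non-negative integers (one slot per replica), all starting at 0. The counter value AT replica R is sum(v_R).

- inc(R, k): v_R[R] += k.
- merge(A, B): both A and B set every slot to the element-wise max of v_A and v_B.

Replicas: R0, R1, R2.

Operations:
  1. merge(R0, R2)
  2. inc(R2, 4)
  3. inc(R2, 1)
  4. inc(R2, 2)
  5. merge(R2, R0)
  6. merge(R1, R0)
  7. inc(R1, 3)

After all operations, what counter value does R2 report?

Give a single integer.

Op 1: merge R0<->R2 -> R0=(0,0,0) R2=(0,0,0)
Op 2: inc R2 by 4 -> R2=(0,0,4) value=4
Op 3: inc R2 by 1 -> R2=(0,0,5) value=5
Op 4: inc R2 by 2 -> R2=(0,0,7) value=7
Op 5: merge R2<->R0 -> R2=(0,0,7) R0=(0,0,7)
Op 6: merge R1<->R0 -> R1=(0,0,7) R0=(0,0,7)
Op 7: inc R1 by 3 -> R1=(0,3,7) value=10

Answer: 7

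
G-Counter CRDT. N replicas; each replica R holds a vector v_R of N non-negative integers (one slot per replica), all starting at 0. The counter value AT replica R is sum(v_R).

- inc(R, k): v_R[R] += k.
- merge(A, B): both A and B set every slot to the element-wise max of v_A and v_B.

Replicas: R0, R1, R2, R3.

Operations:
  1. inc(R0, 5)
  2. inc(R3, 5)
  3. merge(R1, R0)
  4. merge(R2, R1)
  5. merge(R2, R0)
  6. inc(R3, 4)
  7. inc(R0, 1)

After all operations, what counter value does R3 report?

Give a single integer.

Answer: 9

Derivation:
Op 1: inc R0 by 5 -> R0=(5,0,0,0) value=5
Op 2: inc R3 by 5 -> R3=(0,0,0,5) value=5
Op 3: merge R1<->R0 -> R1=(5,0,0,0) R0=(5,0,0,0)
Op 4: merge R2<->R1 -> R2=(5,0,0,0) R1=(5,0,0,0)
Op 5: merge R2<->R0 -> R2=(5,0,0,0) R0=(5,0,0,0)
Op 6: inc R3 by 4 -> R3=(0,0,0,9) value=9
Op 7: inc R0 by 1 -> R0=(6,0,0,0) value=6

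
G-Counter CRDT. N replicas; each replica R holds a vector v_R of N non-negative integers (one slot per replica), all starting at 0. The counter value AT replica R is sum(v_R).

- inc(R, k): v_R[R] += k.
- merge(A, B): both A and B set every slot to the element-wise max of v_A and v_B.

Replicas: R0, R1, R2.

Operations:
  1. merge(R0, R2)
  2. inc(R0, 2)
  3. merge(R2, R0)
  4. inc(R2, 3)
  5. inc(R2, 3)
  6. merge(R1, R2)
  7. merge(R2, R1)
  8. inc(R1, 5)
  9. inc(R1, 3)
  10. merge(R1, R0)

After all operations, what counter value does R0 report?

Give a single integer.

Answer: 16

Derivation:
Op 1: merge R0<->R2 -> R0=(0,0,0) R2=(0,0,0)
Op 2: inc R0 by 2 -> R0=(2,0,0) value=2
Op 3: merge R2<->R0 -> R2=(2,0,0) R0=(2,0,0)
Op 4: inc R2 by 3 -> R2=(2,0,3) value=5
Op 5: inc R2 by 3 -> R2=(2,0,6) value=8
Op 6: merge R1<->R2 -> R1=(2,0,6) R2=(2,0,6)
Op 7: merge R2<->R1 -> R2=(2,0,6) R1=(2,0,6)
Op 8: inc R1 by 5 -> R1=(2,5,6) value=13
Op 9: inc R1 by 3 -> R1=(2,8,6) value=16
Op 10: merge R1<->R0 -> R1=(2,8,6) R0=(2,8,6)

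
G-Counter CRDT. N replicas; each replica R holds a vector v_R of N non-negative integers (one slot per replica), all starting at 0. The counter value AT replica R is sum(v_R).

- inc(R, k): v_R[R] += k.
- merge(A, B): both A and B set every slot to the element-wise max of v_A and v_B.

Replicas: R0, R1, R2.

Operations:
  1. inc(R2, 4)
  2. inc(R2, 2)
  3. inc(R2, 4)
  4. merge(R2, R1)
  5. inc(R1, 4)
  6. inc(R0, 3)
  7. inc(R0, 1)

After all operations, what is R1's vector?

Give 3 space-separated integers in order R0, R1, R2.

Op 1: inc R2 by 4 -> R2=(0,0,4) value=4
Op 2: inc R2 by 2 -> R2=(0,0,6) value=6
Op 3: inc R2 by 4 -> R2=(0,0,10) value=10
Op 4: merge R2<->R1 -> R2=(0,0,10) R1=(0,0,10)
Op 5: inc R1 by 4 -> R1=(0,4,10) value=14
Op 6: inc R0 by 3 -> R0=(3,0,0) value=3
Op 7: inc R0 by 1 -> R0=(4,0,0) value=4

Answer: 0 4 10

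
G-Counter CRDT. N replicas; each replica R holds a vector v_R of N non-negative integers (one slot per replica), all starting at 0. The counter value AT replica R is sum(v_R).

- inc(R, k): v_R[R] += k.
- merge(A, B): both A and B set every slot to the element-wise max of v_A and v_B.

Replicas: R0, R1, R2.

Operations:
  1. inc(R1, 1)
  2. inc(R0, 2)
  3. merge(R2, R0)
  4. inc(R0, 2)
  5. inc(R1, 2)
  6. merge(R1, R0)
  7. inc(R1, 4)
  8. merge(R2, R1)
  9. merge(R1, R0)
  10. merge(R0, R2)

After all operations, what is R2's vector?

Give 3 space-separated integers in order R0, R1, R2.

Op 1: inc R1 by 1 -> R1=(0,1,0) value=1
Op 2: inc R0 by 2 -> R0=(2,0,0) value=2
Op 3: merge R2<->R0 -> R2=(2,0,0) R0=(2,0,0)
Op 4: inc R0 by 2 -> R0=(4,0,0) value=4
Op 5: inc R1 by 2 -> R1=(0,3,0) value=3
Op 6: merge R1<->R0 -> R1=(4,3,0) R0=(4,3,0)
Op 7: inc R1 by 4 -> R1=(4,7,0) value=11
Op 8: merge R2<->R1 -> R2=(4,7,0) R1=(4,7,0)
Op 9: merge R1<->R0 -> R1=(4,7,0) R0=(4,7,0)
Op 10: merge R0<->R2 -> R0=(4,7,0) R2=(4,7,0)

Answer: 4 7 0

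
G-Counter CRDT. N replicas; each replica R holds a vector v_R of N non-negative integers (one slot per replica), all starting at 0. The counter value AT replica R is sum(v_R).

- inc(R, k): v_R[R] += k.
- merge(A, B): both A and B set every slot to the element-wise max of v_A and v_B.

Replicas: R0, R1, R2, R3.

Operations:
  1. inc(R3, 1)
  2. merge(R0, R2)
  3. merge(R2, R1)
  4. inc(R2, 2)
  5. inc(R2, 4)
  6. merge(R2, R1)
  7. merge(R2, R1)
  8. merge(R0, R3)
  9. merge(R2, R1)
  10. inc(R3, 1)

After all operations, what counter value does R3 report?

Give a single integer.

Answer: 2

Derivation:
Op 1: inc R3 by 1 -> R3=(0,0,0,1) value=1
Op 2: merge R0<->R2 -> R0=(0,0,0,0) R2=(0,0,0,0)
Op 3: merge R2<->R1 -> R2=(0,0,0,0) R1=(0,0,0,0)
Op 4: inc R2 by 2 -> R2=(0,0,2,0) value=2
Op 5: inc R2 by 4 -> R2=(0,0,6,0) value=6
Op 6: merge R2<->R1 -> R2=(0,0,6,0) R1=(0,0,6,0)
Op 7: merge R2<->R1 -> R2=(0,0,6,0) R1=(0,0,6,0)
Op 8: merge R0<->R3 -> R0=(0,0,0,1) R3=(0,0,0,1)
Op 9: merge R2<->R1 -> R2=(0,0,6,0) R1=(0,0,6,0)
Op 10: inc R3 by 1 -> R3=(0,0,0,2) value=2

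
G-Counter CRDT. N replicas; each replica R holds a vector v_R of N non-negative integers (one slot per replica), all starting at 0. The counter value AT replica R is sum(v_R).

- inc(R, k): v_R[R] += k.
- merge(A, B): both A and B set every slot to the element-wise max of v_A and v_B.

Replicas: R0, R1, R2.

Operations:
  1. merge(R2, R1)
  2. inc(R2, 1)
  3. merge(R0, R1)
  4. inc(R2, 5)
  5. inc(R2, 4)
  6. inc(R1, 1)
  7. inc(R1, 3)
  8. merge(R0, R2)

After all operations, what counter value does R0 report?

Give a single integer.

Answer: 10

Derivation:
Op 1: merge R2<->R1 -> R2=(0,0,0) R1=(0,0,0)
Op 2: inc R2 by 1 -> R2=(0,0,1) value=1
Op 3: merge R0<->R1 -> R0=(0,0,0) R1=(0,0,0)
Op 4: inc R2 by 5 -> R2=(0,0,6) value=6
Op 5: inc R2 by 4 -> R2=(0,0,10) value=10
Op 6: inc R1 by 1 -> R1=(0,1,0) value=1
Op 7: inc R1 by 3 -> R1=(0,4,0) value=4
Op 8: merge R0<->R2 -> R0=(0,0,10) R2=(0,0,10)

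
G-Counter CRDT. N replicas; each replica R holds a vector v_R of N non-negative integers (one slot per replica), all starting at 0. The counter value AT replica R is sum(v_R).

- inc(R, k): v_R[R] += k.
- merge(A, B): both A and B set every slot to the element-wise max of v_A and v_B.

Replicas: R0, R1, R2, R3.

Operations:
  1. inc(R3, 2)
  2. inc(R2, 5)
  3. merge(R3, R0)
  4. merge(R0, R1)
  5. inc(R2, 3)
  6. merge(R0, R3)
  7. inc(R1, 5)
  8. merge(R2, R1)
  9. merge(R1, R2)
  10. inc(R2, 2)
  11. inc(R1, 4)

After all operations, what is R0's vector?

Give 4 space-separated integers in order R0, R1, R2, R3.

Op 1: inc R3 by 2 -> R3=(0,0,0,2) value=2
Op 2: inc R2 by 5 -> R2=(0,0,5,0) value=5
Op 3: merge R3<->R0 -> R3=(0,0,0,2) R0=(0,0,0,2)
Op 4: merge R0<->R1 -> R0=(0,0,0,2) R1=(0,0,0,2)
Op 5: inc R2 by 3 -> R2=(0,0,8,0) value=8
Op 6: merge R0<->R3 -> R0=(0,0,0,2) R3=(0,0,0,2)
Op 7: inc R1 by 5 -> R1=(0,5,0,2) value=7
Op 8: merge R2<->R1 -> R2=(0,5,8,2) R1=(0,5,8,2)
Op 9: merge R1<->R2 -> R1=(0,5,8,2) R2=(0,5,8,2)
Op 10: inc R2 by 2 -> R2=(0,5,10,2) value=17
Op 11: inc R1 by 4 -> R1=(0,9,8,2) value=19

Answer: 0 0 0 2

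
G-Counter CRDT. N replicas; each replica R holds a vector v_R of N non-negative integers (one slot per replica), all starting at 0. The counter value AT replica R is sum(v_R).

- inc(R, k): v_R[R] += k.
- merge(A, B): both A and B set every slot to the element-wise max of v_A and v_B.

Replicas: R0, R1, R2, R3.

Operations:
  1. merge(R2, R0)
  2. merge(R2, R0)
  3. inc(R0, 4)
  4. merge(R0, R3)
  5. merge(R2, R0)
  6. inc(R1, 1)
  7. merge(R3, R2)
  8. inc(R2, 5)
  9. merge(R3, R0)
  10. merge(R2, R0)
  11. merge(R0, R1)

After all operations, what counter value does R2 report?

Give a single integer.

Op 1: merge R2<->R0 -> R2=(0,0,0,0) R0=(0,0,0,0)
Op 2: merge R2<->R0 -> R2=(0,0,0,0) R0=(0,0,0,0)
Op 3: inc R0 by 4 -> R0=(4,0,0,0) value=4
Op 4: merge R0<->R3 -> R0=(4,0,0,0) R3=(4,0,0,0)
Op 5: merge R2<->R0 -> R2=(4,0,0,0) R0=(4,0,0,0)
Op 6: inc R1 by 1 -> R1=(0,1,0,0) value=1
Op 7: merge R3<->R2 -> R3=(4,0,0,0) R2=(4,0,0,0)
Op 8: inc R2 by 5 -> R2=(4,0,5,0) value=9
Op 9: merge R3<->R0 -> R3=(4,0,0,0) R0=(4,0,0,0)
Op 10: merge R2<->R0 -> R2=(4,0,5,0) R0=(4,0,5,0)
Op 11: merge R0<->R1 -> R0=(4,1,5,0) R1=(4,1,5,0)

Answer: 9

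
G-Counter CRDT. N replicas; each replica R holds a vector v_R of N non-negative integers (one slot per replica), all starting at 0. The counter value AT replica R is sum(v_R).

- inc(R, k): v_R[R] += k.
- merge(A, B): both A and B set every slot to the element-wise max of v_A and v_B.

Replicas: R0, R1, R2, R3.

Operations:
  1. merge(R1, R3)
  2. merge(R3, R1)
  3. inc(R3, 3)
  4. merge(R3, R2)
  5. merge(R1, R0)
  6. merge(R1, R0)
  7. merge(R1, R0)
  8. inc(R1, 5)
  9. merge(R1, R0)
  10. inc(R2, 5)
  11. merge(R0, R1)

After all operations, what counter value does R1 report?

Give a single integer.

Op 1: merge R1<->R3 -> R1=(0,0,0,0) R3=(0,0,0,0)
Op 2: merge R3<->R1 -> R3=(0,0,0,0) R1=(0,0,0,0)
Op 3: inc R3 by 3 -> R3=(0,0,0,3) value=3
Op 4: merge R3<->R2 -> R3=(0,0,0,3) R2=(0,0,0,3)
Op 5: merge R1<->R0 -> R1=(0,0,0,0) R0=(0,0,0,0)
Op 6: merge R1<->R0 -> R1=(0,0,0,0) R0=(0,0,0,0)
Op 7: merge R1<->R0 -> R1=(0,0,0,0) R0=(0,0,0,0)
Op 8: inc R1 by 5 -> R1=(0,5,0,0) value=5
Op 9: merge R1<->R0 -> R1=(0,5,0,0) R0=(0,5,0,0)
Op 10: inc R2 by 5 -> R2=(0,0,5,3) value=8
Op 11: merge R0<->R1 -> R0=(0,5,0,0) R1=(0,5,0,0)

Answer: 5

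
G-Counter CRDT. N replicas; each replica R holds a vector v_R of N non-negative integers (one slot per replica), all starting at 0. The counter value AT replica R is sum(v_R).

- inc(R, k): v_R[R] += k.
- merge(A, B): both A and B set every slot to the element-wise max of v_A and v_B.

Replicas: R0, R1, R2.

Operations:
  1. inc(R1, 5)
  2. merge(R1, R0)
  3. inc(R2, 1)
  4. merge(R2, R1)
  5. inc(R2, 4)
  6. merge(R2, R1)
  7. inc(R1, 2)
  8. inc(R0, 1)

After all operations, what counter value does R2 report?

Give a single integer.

Answer: 10

Derivation:
Op 1: inc R1 by 5 -> R1=(0,5,0) value=5
Op 2: merge R1<->R0 -> R1=(0,5,0) R0=(0,5,0)
Op 3: inc R2 by 1 -> R2=(0,0,1) value=1
Op 4: merge R2<->R1 -> R2=(0,5,1) R1=(0,5,1)
Op 5: inc R2 by 4 -> R2=(0,5,5) value=10
Op 6: merge R2<->R1 -> R2=(0,5,5) R1=(0,5,5)
Op 7: inc R1 by 2 -> R1=(0,7,5) value=12
Op 8: inc R0 by 1 -> R0=(1,5,0) value=6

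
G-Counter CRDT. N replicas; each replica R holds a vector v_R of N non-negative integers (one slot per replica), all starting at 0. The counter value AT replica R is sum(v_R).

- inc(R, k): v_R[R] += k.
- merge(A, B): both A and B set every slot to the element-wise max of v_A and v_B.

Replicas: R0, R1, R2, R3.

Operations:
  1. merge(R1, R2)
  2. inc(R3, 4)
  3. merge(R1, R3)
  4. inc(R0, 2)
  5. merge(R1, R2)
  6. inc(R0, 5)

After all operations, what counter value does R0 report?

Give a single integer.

Answer: 7

Derivation:
Op 1: merge R1<->R2 -> R1=(0,0,0,0) R2=(0,0,0,0)
Op 2: inc R3 by 4 -> R3=(0,0,0,4) value=4
Op 3: merge R1<->R3 -> R1=(0,0,0,4) R3=(0,0,0,4)
Op 4: inc R0 by 2 -> R0=(2,0,0,0) value=2
Op 5: merge R1<->R2 -> R1=(0,0,0,4) R2=(0,0,0,4)
Op 6: inc R0 by 5 -> R0=(7,0,0,0) value=7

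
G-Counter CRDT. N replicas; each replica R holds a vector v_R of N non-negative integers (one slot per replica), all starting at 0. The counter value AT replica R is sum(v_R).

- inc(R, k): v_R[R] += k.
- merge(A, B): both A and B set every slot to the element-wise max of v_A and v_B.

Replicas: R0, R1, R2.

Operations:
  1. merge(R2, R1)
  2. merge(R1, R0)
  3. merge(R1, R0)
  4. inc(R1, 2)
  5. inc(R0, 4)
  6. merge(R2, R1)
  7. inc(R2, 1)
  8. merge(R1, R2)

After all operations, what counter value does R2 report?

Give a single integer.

Answer: 3

Derivation:
Op 1: merge R2<->R1 -> R2=(0,0,0) R1=(0,0,0)
Op 2: merge R1<->R0 -> R1=(0,0,0) R0=(0,0,0)
Op 3: merge R1<->R0 -> R1=(0,0,0) R0=(0,0,0)
Op 4: inc R1 by 2 -> R1=(0,2,0) value=2
Op 5: inc R0 by 4 -> R0=(4,0,0) value=4
Op 6: merge R2<->R1 -> R2=(0,2,0) R1=(0,2,0)
Op 7: inc R2 by 1 -> R2=(0,2,1) value=3
Op 8: merge R1<->R2 -> R1=(0,2,1) R2=(0,2,1)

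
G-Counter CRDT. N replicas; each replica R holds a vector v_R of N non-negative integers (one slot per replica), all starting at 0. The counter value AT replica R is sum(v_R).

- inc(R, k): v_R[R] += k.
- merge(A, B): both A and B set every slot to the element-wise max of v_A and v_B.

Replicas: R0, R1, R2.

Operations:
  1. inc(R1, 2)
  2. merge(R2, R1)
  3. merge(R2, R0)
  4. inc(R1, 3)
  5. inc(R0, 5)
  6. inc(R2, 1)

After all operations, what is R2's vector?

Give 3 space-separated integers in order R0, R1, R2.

Answer: 0 2 1

Derivation:
Op 1: inc R1 by 2 -> R1=(0,2,0) value=2
Op 2: merge R2<->R1 -> R2=(0,2,0) R1=(0,2,0)
Op 3: merge R2<->R0 -> R2=(0,2,0) R0=(0,2,0)
Op 4: inc R1 by 3 -> R1=(0,5,0) value=5
Op 5: inc R0 by 5 -> R0=(5,2,0) value=7
Op 6: inc R2 by 1 -> R2=(0,2,1) value=3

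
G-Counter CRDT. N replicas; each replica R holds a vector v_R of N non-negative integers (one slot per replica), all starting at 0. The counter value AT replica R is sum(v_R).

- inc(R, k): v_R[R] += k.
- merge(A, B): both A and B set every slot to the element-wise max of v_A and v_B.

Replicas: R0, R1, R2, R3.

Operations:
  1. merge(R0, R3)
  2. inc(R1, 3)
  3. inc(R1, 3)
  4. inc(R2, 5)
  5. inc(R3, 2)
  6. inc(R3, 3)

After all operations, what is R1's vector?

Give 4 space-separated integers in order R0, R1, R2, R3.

Answer: 0 6 0 0

Derivation:
Op 1: merge R0<->R3 -> R0=(0,0,0,0) R3=(0,0,0,0)
Op 2: inc R1 by 3 -> R1=(0,3,0,0) value=3
Op 3: inc R1 by 3 -> R1=(0,6,0,0) value=6
Op 4: inc R2 by 5 -> R2=(0,0,5,0) value=5
Op 5: inc R3 by 2 -> R3=(0,0,0,2) value=2
Op 6: inc R3 by 3 -> R3=(0,0,0,5) value=5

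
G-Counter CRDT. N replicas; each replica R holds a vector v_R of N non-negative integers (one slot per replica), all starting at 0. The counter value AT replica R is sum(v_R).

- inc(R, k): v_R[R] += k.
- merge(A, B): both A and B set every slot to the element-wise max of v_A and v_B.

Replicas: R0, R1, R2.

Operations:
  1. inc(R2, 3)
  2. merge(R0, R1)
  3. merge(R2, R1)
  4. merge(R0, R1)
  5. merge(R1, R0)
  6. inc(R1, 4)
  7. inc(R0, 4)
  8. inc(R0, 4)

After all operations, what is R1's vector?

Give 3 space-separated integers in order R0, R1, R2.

Op 1: inc R2 by 3 -> R2=(0,0,3) value=3
Op 2: merge R0<->R1 -> R0=(0,0,0) R1=(0,0,0)
Op 3: merge R2<->R1 -> R2=(0,0,3) R1=(0,0,3)
Op 4: merge R0<->R1 -> R0=(0,0,3) R1=(0,0,3)
Op 5: merge R1<->R0 -> R1=(0,0,3) R0=(0,0,3)
Op 6: inc R1 by 4 -> R1=(0,4,3) value=7
Op 7: inc R0 by 4 -> R0=(4,0,3) value=7
Op 8: inc R0 by 4 -> R0=(8,0,3) value=11

Answer: 0 4 3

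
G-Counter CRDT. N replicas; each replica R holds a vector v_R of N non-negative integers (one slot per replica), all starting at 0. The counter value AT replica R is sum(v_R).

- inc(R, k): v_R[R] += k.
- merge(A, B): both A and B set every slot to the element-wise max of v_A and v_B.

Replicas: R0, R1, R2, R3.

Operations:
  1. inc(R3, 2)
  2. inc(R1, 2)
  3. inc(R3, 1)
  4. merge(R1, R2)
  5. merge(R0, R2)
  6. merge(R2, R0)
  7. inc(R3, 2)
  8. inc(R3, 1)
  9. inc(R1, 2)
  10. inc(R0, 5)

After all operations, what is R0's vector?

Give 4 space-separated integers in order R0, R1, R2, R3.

Op 1: inc R3 by 2 -> R3=(0,0,0,2) value=2
Op 2: inc R1 by 2 -> R1=(0,2,0,0) value=2
Op 3: inc R3 by 1 -> R3=(0,0,0,3) value=3
Op 4: merge R1<->R2 -> R1=(0,2,0,0) R2=(0,2,0,0)
Op 5: merge R0<->R2 -> R0=(0,2,0,0) R2=(0,2,0,0)
Op 6: merge R2<->R0 -> R2=(0,2,0,0) R0=(0,2,0,0)
Op 7: inc R3 by 2 -> R3=(0,0,0,5) value=5
Op 8: inc R3 by 1 -> R3=(0,0,0,6) value=6
Op 9: inc R1 by 2 -> R1=(0,4,0,0) value=4
Op 10: inc R0 by 5 -> R0=(5,2,0,0) value=7

Answer: 5 2 0 0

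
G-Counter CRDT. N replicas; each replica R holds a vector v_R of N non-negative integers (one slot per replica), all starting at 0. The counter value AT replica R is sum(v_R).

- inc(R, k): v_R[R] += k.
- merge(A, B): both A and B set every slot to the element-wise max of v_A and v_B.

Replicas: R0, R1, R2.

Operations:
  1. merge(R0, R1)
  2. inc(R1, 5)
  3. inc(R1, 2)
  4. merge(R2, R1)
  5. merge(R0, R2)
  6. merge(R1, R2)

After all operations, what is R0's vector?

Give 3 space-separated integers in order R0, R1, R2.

Op 1: merge R0<->R1 -> R0=(0,0,0) R1=(0,0,0)
Op 2: inc R1 by 5 -> R1=(0,5,0) value=5
Op 3: inc R1 by 2 -> R1=(0,7,0) value=7
Op 4: merge R2<->R1 -> R2=(0,7,0) R1=(0,7,0)
Op 5: merge R0<->R2 -> R0=(0,7,0) R2=(0,7,0)
Op 6: merge R1<->R2 -> R1=(0,7,0) R2=(0,7,0)

Answer: 0 7 0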